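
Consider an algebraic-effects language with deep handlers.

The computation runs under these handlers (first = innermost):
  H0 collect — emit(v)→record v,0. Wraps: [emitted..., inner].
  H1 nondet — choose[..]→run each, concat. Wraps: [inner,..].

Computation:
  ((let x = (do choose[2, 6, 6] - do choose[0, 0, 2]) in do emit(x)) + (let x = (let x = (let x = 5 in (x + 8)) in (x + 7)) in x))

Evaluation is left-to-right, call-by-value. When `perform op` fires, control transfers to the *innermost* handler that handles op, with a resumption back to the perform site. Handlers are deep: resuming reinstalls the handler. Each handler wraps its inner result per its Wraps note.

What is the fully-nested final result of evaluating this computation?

Answer: [[2, 20], [2, 20], [0, 20], [6, 20], [6, 20], [4, 20], [6, 20], [6, 20], [4, 20]]

Working:
choose[2, 6, 6] @ H1
  branch[0] choose=2:
    choose[0, 0, 2] @ H1
      branch[0] choose=0:
        emit(2) @ H0 ⇒ out+=2
        H0 returns [2, 20]
        H1 returns [[2, 20]]
      branch[1] choose=0:
        emit(2) @ H0 ⇒ out+=2
        H0 returns [2, 20]
        H1 returns [[2, 20]]
      branch[2] choose=2:
        emit(0) @ H0 ⇒ out+=0
        H0 returns [0, 20]
        H1 returns [[0, 20]]
  branch[1] choose=6:
    choose[0, 0, 2] @ H1
      branch[0] choose=0:
        emit(6) @ H0 ⇒ out+=6
        H0 returns [6, 20]
        H1 returns [[6, 20]]
      branch[1] choose=0:
        emit(6) @ H0 ⇒ out+=6
        H0 returns [6, 20]
        H1 returns [[6, 20]]
      branch[2] choose=2:
        emit(4) @ H0 ⇒ out+=4
        H0 returns [4, 20]
        H1 returns [[4, 20]]
  branch[2] choose=6:
    choose[0, 0, 2] @ H1
      branch[0] choose=0:
        emit(6) @ H0 ⇒ out+=6
        H0 returns [6, 20]
        H1 returns [[6, 20]]
      branch[1] choose=0:
        emit(6) @ H0 ⇒ out+=6
        H0 returns [6, 20]
        H1 returns [[6, 20]]
      branch[2] choose=2:
        emit(4) @ H0 ⇒ out+=4
        H0 returns [4, 20]
        H1 returns [[4, 20]]
= [[2, 20], [2, 20], [0, 20], [6, 20], [6, 20], [4, 20], [6, 20], [6, 20], [4, 20]]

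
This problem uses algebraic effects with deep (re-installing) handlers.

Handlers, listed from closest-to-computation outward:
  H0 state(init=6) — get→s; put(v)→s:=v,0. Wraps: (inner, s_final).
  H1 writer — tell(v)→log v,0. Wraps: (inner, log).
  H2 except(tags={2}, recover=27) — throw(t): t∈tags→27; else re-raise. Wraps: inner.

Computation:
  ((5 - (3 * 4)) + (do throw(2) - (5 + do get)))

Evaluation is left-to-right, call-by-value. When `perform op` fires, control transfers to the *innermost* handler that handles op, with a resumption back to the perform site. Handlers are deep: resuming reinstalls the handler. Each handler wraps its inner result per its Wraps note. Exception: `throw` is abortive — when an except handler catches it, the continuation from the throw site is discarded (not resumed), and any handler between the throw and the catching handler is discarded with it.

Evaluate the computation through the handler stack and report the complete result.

Answer: 27

Working:
throw(2) @ H2 caught ⇒ 27
= 27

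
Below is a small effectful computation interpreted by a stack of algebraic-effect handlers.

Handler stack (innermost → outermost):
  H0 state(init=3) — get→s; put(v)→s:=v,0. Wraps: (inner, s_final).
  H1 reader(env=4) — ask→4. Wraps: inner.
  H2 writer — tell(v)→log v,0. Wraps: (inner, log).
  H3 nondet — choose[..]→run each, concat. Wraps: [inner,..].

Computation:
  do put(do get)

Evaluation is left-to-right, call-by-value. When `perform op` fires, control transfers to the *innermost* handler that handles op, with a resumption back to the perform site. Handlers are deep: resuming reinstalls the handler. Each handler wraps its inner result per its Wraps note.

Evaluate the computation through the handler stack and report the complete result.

Working:
get @ H0 ⇒ 3
put(3) @ H0 ⇒ s:=3
H0 returns (0, 3)
H1 returns (0, 3)
H2 returns ((0, 3), ())
H3 returns [((0, 3), ())]
= [((0, 3), ())]

Answer: [((0, 3), ())]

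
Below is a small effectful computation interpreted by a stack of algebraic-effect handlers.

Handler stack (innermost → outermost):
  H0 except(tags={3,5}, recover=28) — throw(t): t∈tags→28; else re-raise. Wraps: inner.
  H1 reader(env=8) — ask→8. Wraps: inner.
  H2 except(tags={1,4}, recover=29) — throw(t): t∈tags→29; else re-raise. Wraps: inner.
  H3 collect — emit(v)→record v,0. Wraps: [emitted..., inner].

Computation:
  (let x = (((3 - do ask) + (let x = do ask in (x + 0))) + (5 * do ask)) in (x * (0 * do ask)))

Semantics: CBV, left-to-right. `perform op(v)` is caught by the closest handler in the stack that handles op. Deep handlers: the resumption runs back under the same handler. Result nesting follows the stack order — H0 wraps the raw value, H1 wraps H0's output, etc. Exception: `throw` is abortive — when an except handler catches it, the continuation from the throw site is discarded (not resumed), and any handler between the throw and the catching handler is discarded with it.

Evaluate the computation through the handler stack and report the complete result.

Answer: [0]

Working:
ask @ H1 ⇒ 8
ask @ H1 ⇒ 8
ask @ H1 ⇒ 8
ask @ H1 ⇒ 8
H0 returns 0
H1 returns 0
H2 returns 0
H3 returns [0]
= [0]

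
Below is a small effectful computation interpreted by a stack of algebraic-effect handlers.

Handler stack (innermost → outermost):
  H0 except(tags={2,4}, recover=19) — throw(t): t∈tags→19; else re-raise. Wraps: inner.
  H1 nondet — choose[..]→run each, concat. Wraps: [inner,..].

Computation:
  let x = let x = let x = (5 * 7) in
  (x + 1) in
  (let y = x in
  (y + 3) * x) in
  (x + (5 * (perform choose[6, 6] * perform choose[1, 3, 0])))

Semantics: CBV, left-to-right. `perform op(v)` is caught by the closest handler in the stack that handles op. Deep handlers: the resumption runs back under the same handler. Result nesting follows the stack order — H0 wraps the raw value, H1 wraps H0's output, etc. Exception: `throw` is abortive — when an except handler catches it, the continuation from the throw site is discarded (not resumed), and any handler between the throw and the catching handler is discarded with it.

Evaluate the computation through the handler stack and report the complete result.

Step-by-step:
choose[6, 6] @ H1
  branch[0] choose=6:
    choose[1, 3, 0] @ H1
      branch[0] choose=1:
        H0 returns 1434
        H1 returns [1434]
      branch[1] choose=3:
        H0 returns 1494
        H1 returns [1494]
      branch[2] choose=0:
        H0 returns 1404
        H1 returns [1404]
  branch[1] choose=6:
    choose[1, 3, 0] @ H1
      branch[0] choose=1:
        H0 returns 1434
        H1 returns [1434]
      branch[1] choose=3:
        H0 returns 1494
        H1 returns [1494]
      branch[2] choose=0:
        H0 returns 1404
        H1 returns [1404]
= [1434, 1494, 1404, 1434, 1494, 1404]

Answer: [1434, 1494, 1404, 1434, 1494, 1404]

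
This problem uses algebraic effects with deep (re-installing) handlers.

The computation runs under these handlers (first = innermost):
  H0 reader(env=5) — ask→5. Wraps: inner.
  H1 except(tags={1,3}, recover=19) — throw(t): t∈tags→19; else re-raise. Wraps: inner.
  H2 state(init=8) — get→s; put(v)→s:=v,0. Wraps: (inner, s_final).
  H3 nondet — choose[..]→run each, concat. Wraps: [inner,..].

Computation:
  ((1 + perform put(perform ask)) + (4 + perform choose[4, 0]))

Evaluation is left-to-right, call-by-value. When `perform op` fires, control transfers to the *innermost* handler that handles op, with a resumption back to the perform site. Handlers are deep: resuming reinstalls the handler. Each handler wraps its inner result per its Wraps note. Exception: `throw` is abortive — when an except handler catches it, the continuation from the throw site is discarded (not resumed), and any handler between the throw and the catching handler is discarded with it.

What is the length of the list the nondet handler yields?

Answer: 2

Step-by-step:
ask @ H0 ⇒ 5
put(5) @ H2 ⇒ s:=5
choose[4, 0] @ H3
  branch[0] choose=4:
    H0 returns 9
    H1 returns 9
    H2 returns (9, 5)
    H3 returns [(9, 5)]
  branch[1] choose=0:
    H0 returns 5
    H1 returns 5
    H2 returns (5, 5)
    H3 returns [(5, 5)]
= [(9, 5), (5, 5)]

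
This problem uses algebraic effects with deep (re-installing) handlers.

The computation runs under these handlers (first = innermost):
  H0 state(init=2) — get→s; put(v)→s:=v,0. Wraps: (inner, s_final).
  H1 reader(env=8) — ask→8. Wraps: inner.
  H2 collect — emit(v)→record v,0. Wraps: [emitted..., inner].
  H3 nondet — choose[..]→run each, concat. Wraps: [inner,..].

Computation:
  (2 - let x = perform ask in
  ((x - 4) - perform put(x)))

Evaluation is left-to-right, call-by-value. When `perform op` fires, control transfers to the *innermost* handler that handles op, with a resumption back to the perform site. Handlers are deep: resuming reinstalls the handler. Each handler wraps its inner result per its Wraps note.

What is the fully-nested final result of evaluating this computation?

Answer: [[(-2, 8)]]

Working:
ask @ H1 ⇒ 8
put(8) @ H0 ⇒ s:=8
H0 returns (-2, 8)
H1 returns (-2, 8)
H2 returns [(-2, 8)]
H3 returns [[(-2, 8)]]
= [[(-2, 8)]]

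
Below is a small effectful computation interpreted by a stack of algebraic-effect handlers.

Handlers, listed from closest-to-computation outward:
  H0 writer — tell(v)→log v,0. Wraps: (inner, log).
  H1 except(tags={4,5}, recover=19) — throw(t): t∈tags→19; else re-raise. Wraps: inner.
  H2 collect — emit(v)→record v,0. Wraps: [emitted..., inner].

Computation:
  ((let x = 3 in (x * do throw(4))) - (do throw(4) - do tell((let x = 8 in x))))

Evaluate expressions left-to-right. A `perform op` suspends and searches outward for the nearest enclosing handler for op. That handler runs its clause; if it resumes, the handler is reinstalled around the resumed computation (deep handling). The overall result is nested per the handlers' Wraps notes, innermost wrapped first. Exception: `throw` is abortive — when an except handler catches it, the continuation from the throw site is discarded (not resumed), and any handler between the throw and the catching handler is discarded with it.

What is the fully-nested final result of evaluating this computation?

Answer: [19]

Working:
throw(4) @ H1 caught ⇒ 19
H2 returns [19]
= [19]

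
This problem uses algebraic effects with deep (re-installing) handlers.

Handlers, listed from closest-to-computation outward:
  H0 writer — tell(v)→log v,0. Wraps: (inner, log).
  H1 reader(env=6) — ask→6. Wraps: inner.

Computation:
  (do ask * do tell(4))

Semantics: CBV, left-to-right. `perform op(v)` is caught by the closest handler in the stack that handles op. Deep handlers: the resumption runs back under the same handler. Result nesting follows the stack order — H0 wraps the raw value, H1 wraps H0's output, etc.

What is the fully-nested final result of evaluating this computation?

Answer: (0, (4))

Evaluation trace:
ask @ H1 ⇒ 6
tell(4) @ H0 ⇒ log+=4
H0 returns (0, (4))
H1 returns (0, (4))
= (0, (4))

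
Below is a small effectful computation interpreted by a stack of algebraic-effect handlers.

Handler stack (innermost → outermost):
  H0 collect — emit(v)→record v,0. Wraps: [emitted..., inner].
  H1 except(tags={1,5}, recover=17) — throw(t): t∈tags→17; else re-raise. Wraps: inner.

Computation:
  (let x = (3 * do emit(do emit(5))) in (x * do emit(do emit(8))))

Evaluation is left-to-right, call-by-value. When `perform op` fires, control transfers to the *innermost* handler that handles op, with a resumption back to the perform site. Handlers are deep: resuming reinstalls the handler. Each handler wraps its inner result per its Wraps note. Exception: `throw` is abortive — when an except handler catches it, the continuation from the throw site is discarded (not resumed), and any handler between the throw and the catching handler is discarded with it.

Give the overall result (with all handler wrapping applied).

Answer: [5, 0, 8, 0, 0]

Step-by-step:
emit(5) @ H0 ⇒ out+=5
emit(0) @ H0 ⇒ out+=0
emit(8) @ H0 ⇒ out+=8
emit(0) @ H0 ⇒ out+=0
H0 returns [5, 0, 8, 0, 0]
H1 returns [5, 0, 8, 0, 0]
= [5, 0, 8, 0, 0]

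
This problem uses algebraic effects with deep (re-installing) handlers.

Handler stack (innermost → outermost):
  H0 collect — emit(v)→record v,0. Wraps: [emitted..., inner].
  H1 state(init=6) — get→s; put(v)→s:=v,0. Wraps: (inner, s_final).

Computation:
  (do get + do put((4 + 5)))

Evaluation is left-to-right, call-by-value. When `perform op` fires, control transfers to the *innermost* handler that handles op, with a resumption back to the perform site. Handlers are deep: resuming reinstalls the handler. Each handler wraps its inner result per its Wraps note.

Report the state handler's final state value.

Evaluation trace:
get @ H1 ⇒ 6
put(9) @ H1 ⇒ s:=9
H0 returns [6]
H1 returns ([6], 9)
= ([6], 9)

Answer: 9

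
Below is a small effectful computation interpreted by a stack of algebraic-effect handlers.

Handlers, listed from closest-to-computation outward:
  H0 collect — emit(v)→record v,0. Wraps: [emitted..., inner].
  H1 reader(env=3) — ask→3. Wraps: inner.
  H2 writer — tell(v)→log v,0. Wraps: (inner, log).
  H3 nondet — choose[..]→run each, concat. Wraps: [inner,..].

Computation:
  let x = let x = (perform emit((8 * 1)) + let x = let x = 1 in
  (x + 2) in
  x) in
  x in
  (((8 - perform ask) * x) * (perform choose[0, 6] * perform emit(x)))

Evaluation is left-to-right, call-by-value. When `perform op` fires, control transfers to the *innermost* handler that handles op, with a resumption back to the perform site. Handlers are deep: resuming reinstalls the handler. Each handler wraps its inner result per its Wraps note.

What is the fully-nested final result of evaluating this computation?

Answer: [([8, 3, 0], ()), ([8, 3, 0], ())]

Step-by-step:
emit(8) @ H0 ⇒ out+=8
ask @ H1 ⇒ 3
choose[0, 6] @ H3
  branch[0] choose=0:
    emit(3) @ H0 ⇒ out+=3
    H0 returns [8, 3, 0]
    H1 returns [8, 3, 0]
    H2 returns ([8, 3, 0], ())
    H3 returns [([8, 3, 0], ())]
  branch[1] choose=6:
    emit(3) @ H0 ⇒ out+=3
    H0 returns [8, 3, 0]
    H1 returns [8, 3, 0]
    H2 returns ([8, 3, 0], ())
    H3 returns [([8, 3, 0], ())]
= [([8, 3, 0], ()), ([8, 3, 0], ())]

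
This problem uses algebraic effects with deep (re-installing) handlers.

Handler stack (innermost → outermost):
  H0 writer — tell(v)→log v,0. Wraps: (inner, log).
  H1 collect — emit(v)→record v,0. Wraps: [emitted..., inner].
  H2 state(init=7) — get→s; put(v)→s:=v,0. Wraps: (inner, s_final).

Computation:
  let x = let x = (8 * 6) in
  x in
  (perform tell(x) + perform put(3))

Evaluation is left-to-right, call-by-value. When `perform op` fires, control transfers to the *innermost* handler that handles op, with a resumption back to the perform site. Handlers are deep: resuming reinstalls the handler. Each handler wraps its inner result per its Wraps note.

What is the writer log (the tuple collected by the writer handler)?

Evaluation trace:
tell(48) @ H0 ⇒ log+=48
put(3) @ H2 ⇒ s:=3
H0 returns (0, (48))
H1 returns [(0, (48))]
H2 returns ([(0, (48))], 3)
= ([(0, (48))], 3)

Answer: (48)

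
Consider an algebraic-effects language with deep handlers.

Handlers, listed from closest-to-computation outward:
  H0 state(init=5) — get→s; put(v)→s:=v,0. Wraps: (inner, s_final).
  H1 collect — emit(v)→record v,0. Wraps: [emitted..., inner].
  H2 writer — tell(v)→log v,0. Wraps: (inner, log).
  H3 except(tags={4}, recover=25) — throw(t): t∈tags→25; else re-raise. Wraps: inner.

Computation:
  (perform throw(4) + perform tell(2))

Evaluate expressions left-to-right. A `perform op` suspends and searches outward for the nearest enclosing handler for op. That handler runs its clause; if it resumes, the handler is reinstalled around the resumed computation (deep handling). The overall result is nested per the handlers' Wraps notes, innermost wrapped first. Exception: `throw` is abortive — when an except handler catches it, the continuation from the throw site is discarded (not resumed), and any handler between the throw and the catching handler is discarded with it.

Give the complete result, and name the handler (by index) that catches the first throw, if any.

Answer: 25 ; first throw caught by: H3

Working:
throw(4) @ H3 caught ⇒ 25
= 25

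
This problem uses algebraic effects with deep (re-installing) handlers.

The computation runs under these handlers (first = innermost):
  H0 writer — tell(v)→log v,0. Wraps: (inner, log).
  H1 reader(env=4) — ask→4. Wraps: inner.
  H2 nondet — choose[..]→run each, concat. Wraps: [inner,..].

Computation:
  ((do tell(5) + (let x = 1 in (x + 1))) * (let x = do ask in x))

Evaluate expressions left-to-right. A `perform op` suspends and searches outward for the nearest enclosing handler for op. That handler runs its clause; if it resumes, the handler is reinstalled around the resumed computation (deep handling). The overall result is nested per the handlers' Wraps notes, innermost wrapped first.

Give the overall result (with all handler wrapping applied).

Answer: [(8, (5))]

Step-by-step:
tell(5) @ H0 ⇒ log+=5
ask @ H1 ⇒ 4
H0 returns (8, (5))
H1 returns (8, (5))
H2 returns [(8, (5))]
= [(8, (5))]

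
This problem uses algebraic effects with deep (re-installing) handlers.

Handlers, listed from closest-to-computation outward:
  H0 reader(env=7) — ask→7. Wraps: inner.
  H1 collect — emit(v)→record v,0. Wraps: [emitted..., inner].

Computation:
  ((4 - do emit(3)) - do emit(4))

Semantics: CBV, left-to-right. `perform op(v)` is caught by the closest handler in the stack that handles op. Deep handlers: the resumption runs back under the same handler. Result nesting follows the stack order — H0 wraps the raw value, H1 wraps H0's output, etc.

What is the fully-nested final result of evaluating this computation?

Answer: [3, 4, 4]

Working:
emit(3) @ H1 ⇒ out+=3
emit(4) @ H1 ⇒ out+=4
H0 returns 4
H1 returns [3, 4, 4]
= [3, 4, 4]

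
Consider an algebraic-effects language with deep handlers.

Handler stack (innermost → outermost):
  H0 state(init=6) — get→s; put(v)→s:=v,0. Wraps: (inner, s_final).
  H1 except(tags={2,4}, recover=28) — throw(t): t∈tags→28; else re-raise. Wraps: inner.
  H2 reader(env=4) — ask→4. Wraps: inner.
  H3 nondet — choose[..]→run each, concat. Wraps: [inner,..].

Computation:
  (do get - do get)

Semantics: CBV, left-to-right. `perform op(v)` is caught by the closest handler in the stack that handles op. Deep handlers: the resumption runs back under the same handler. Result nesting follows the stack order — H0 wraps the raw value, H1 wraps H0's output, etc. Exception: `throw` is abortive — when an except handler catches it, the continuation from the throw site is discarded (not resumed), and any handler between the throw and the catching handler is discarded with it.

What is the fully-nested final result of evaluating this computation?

Answer: [(0, 6)]

Evaluation trace:
get @ H0 ⇒ 6
get @ H0 ⇒ 6
H0 returns (0, 6)
H1 returns (0, 6)
H2 returns (0, 6)
H3 returns [(0, 6)]
= [(0, 6)]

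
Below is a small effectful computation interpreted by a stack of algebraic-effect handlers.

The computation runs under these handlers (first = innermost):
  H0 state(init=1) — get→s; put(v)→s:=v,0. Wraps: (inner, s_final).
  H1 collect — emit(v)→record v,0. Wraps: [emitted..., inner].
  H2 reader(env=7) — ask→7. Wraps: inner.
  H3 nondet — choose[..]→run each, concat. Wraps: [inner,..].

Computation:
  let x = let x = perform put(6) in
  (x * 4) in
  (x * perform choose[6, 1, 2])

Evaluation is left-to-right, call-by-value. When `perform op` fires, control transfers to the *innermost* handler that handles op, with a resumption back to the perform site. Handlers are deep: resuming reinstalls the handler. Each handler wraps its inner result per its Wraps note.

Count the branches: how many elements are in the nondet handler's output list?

Step-by-step:
put(6) @ H0 ⇒ s:=6
choose[6, 1, 2] @ H3
  branch[0] choose=6:
    H0 returns (0, 6)
    H1 returns [(0, 6)]
    H2 returns [(0, 6)]
    H3 returns [[(0, 6)]]
  branch[1] choose=1:
    H0 returns (0, 6)
    H1 returns [(0, 6)]
    H2 returns [(0, 6)]
    H3 returns [[(0, 6)]]
  branch[2] choose=2:
    H0 returns (0, 6)
    H1 returns [(0, 6)]
    H2 returns [(0, 6)]
    H3 returns [[(0, 6)]]
= [[(0, 6)], [(0, 6)], [(0, 6)]]

Answer: 3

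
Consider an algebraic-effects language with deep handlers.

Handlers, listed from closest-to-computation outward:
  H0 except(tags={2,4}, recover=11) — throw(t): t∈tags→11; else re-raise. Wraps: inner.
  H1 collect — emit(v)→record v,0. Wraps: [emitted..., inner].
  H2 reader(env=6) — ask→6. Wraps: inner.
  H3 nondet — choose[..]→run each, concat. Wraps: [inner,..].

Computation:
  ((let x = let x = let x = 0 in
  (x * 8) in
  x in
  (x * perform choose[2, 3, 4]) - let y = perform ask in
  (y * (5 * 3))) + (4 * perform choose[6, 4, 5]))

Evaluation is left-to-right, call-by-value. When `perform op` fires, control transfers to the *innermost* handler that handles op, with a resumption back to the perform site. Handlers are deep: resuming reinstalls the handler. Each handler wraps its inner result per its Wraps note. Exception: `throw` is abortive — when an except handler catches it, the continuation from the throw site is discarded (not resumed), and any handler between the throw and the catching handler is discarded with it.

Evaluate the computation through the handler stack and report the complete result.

Evaluation trace:
choose[2, 3, 4] @ H3
  branch[0] choose=2:
    ask @ H2 ⇒ 6
    choose[6, 4, 5] @ H3
      branch[0] choose=6:
        H0 returns -66
        H1 returns [-66]
        H2 returns [-66]
        H3 returns [[-66]]
      branch[1] choose=4:
        H0 returns -74
        H1 returns [-74]
        H2 returns [-74]
        H3 returns [[-74]]
      branch[2] choose=5:
        H0 returns -70
        H1 returns [-70]
        H2 returns [-70]
        H3 returns [[-70]]
  branch[1] choose=3:
    ask @ H2 ⇒ 6
    choose[6, 4, 5] @ H3
      branch[0] choose=6:
        H0 returns -66
        H1 returns [-66]
        H2 returns [-66]
        H3 returns [[-66]]
      branch[1] choose=4:
        H0 returns -74
        H1 returns [-74]
        H2 returns [-74]
        H3 returns [[-74]]
      branch[2] choose=5:
        H0 returns -70
        H1 returns [-70]
        H2 returns [-70]
        H3 returns [[-70]]
  branch[2] choose=4:
    ask @ H2 ⇒ 6
    choose[6, 4, 5] @ H3
      branch[0] choose=6:
        H0 returns -66
        H1 returns [-66]
        H2 returns [-66]
        H3 returns [[-66]]
      branch[1] choose=4:
        H0 returns -74
        H1 returns [-74]
        H2 returns [-74]
        H3 returns [[-74]]
      branch[2] choose=5:
        H0 returns -70
        H1 returns [-70]
        H2 returns [-70]
        H3 returns [[-70]]
= [[-66], [-74], [-70], [-66], [-74], [-70], [-66], [-74], [-70]]

Answer: [[-66], [-74], [-70], [-66], [-74], [-70], [-66], [-74], [-70]]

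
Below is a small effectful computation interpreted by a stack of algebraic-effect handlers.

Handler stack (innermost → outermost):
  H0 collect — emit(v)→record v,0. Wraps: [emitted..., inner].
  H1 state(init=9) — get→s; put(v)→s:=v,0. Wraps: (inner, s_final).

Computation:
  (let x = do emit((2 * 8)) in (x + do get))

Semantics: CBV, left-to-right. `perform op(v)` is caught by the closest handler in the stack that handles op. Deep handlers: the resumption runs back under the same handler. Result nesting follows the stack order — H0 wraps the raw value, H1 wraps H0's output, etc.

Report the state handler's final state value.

Answer: 9

Evaluation trace:
emit(16) @ H0 ⇒ out+=16
get @ H1 ⇒ 9
H0 returns [16, 9]
H1 returns ([16, 9], 9)
= ([16, 9], 9)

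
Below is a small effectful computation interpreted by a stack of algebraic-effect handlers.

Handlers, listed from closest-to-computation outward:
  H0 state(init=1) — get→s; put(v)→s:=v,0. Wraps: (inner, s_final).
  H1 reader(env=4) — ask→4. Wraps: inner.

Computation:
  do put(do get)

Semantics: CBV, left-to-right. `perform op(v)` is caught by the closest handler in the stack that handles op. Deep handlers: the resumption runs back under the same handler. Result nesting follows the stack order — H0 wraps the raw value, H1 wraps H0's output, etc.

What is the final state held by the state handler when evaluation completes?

Step-by-step:
get @ H0 ⇒ 1
put(1) @ H0 ⇒ s:=1
H0 returns (0, 1)
H1 returns (0, 1)
= (0, 1)

Answer: 1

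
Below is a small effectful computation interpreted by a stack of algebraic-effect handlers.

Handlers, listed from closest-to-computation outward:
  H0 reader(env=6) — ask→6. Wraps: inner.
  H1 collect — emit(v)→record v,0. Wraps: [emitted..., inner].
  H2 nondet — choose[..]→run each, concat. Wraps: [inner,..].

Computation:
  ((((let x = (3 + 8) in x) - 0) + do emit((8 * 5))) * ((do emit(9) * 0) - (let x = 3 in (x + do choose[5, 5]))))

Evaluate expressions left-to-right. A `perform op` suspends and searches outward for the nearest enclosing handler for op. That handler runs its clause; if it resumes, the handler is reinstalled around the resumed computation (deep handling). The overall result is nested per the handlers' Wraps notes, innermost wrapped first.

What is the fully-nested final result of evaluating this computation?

Answer: [[40, 9, -88], [40, 9, -88]]

Step-by-step:
emit(40) @ H1 ⇒ out+=40
emit(9) @ H1 ⇒ out+=9
choose[5, 5] @ H2
  branch[0] choose=5:
    H0 returns -88
    H1 returns [40, 9, -88]
    H2 returns [[40, 9, -88]]
  branch[1] choose=5:
    H0 returns -88
    H1 returns [40, 9, -88]
    H2 returns [[40, 9, -88]]
= [[40, 9, -88], [40, 9, -88]]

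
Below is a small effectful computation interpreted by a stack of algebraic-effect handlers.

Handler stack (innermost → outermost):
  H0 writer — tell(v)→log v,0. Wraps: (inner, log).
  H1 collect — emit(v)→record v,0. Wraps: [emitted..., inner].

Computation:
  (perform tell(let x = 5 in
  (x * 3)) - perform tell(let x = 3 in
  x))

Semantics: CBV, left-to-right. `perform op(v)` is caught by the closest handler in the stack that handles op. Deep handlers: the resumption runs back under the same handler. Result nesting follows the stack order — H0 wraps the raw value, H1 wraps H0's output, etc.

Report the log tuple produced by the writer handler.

Working:
tell(15) @ H0 ⇒ log+=15
tell(3) @ H0 ⇒ log+=3
H0 returns (0, (15, 3))
H1 returns [(0, (15, 3))]
= [(0, (15, 3))]

Answer: (15, 3)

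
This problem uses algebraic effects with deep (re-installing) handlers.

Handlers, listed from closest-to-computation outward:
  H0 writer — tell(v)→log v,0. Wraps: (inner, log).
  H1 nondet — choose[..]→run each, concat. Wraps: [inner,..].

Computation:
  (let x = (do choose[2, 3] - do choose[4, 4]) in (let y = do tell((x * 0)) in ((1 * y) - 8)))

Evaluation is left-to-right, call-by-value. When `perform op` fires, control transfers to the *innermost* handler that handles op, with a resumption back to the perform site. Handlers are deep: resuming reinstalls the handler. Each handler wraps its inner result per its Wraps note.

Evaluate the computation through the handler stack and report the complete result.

Answer: [(-8, (0)), (-8, (0)), (-8, (0)), (-8, (0))]

Working:
choose[2, 3] @ H1
  branch[0] choose=2:
    choose[4, 4] @ H1
      branch[0] choose=4:
        tell(0) @ H0 ⇒ log+=0
        H0 returns (-8, (0))
        H1 returns [(-8, (0))]
      branch[1] choose=4:
        tell(0) @ H0 ⇒ log+=0
        H0 returns (-8, (0))
        H1 returns [(-8, (0))]
  branch[1] choose=3:
    choose[4, 4] @ H1
      branch[0] choose=4:
        tell(0) @ H0 ⇒ log+=0
        H0 returns (-8, (0))
        H1 returns [(-8, (0))]
      branch[1] choose=4:
        tell(0) @ H0 ⇒ log+=0
        H0 returns (-8, (0))
        H1 returns [(-8, (0))]
= [(-8, (0)), (-8, (0)), (-8, (0)), (-8, (0))]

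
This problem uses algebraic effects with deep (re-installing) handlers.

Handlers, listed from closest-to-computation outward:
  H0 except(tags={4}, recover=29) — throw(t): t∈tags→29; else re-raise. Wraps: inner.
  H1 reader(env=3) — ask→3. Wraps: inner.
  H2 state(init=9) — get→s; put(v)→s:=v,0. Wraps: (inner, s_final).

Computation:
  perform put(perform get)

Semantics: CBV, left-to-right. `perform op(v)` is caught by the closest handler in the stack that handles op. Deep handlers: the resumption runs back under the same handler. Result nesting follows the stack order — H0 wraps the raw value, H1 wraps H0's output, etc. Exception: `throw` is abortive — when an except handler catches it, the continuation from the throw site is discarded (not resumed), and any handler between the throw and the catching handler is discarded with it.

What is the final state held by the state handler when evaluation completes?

Step-by-step:
get @ H2 ⇒ 9
put(9) @ H2 ⇒ s:=9
H0 returns 0
H1 returns 0
H2 returns (0, 9)
= (0, 9)

Answer: 9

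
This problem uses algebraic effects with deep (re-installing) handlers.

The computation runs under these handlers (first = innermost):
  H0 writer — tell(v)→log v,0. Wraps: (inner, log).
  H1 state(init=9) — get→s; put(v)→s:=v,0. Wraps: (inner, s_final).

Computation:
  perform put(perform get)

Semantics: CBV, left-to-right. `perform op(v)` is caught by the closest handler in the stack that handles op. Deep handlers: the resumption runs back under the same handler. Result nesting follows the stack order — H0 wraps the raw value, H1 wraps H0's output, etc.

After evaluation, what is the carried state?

Step-by-step:
get @ H1 ⇒ 9
put(9) @ H1 ⇒ s:=9
H0 returns (0, ())
H1 returns ((0, ()), 9)
= ((0, ()), 9)

Answer: 9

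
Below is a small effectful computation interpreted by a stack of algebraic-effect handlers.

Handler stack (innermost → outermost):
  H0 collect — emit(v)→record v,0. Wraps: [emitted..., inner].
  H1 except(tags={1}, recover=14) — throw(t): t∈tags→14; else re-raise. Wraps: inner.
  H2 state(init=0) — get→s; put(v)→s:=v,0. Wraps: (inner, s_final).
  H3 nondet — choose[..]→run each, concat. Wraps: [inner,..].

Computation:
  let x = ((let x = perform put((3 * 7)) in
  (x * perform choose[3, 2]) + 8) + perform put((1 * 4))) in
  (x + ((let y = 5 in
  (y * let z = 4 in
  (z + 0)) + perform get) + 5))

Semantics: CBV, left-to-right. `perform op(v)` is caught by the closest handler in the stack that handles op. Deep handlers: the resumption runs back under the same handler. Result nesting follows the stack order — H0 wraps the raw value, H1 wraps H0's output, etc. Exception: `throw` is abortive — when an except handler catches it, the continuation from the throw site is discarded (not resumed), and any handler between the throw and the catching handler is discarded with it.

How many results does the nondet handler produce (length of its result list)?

Working:
put(21) @ H2 ⇒ s:=21
choose[3, 2] @ H3
  branch[0] choose=3:
    put(4) @ H2 ⇒ s:=4
    get @ H2 ⇒ 4
    H0 returns [37]
    H1 returns [37]
    H2 returns ([37], 4)
    H3 returns [([37], 4)]
  branch[1] choose=2:
    put(4) @ H2 ⇒ s:=4
    get @ H2 ⇒ 4
    H0 returns [37]
    H1 returns [37]
    H2 returns ([37], 4)
    H3 returns [([37], 4)]
= [([37], 4), ([37], 4)]

Answer: 2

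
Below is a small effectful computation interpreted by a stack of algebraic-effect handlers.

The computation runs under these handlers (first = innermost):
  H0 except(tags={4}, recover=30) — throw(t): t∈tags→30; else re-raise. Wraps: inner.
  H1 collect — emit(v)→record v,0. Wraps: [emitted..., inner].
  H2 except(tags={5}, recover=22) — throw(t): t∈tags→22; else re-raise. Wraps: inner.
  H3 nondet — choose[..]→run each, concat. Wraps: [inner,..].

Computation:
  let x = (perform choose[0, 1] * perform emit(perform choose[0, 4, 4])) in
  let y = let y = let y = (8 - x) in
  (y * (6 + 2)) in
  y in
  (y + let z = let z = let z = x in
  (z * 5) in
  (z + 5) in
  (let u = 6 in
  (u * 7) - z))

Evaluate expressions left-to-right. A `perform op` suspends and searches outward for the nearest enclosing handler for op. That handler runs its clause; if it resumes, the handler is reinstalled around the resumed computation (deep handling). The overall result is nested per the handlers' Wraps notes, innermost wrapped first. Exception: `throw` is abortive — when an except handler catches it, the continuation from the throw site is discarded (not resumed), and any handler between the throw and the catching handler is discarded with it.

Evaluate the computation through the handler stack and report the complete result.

Answer: [[0, 101], [4, 101], [4, 101], [0, 101], [4, 101], [4, 101]]

Working:
choose[0, 1] @ H3
  branch[0] choose=0:
    choose[0, 4, 4] @ H3
      branch[0] choose=0:
        emit(0) @ H1 ⇒ out+=0
        H0 returns 101
        H1 returns [0, 101]
        H2 returns [0, 101]
        H3 returns [[0, 101]]
      branch[1] choose=4:
        emit(4) @ H1 ⇒ out+=4
        H0 returns 101
        H1 returns [4, 101]
        H2 returns [4, 101]
        H3 returns [[4, 101]]
      branch[2] choose=4:
        emit(4) @ H1 ⇒ out+=4
        H0 returns 101
        H1 returns [4, 101]
        H2 returns [4, 101]
        H3 returns [[4, 101]]
  branch[1] choose=1:
    choose[0, 4, 4] @ H3
      branch[0] choose=0:
        emit(0) @ H1 ⇒ out+=0
        H0 returns 101
        H1 returns [0, 101]
        H2 returns [0, 101]
        H3 returns [[0, 101]]
      branch[1] choose=4:
        emit(4) @ H1 ⇒ out+=4
        H0 returns 101
        H1 returns [4, 101]
        H2 returns [4, 101]
        H3 returns [[4, 101]]
      branch[2] choose=4:
        emit(4) @ H1 ⇒ out+=4
        H0 returns 101
        H1 returns [4, 101]
        H2 returns [4, 101]
        H3 returns [[4, 101]]
= [[0, 101], [4, 101], [4, 101], [0, 101], [4, 101], [4, 101]]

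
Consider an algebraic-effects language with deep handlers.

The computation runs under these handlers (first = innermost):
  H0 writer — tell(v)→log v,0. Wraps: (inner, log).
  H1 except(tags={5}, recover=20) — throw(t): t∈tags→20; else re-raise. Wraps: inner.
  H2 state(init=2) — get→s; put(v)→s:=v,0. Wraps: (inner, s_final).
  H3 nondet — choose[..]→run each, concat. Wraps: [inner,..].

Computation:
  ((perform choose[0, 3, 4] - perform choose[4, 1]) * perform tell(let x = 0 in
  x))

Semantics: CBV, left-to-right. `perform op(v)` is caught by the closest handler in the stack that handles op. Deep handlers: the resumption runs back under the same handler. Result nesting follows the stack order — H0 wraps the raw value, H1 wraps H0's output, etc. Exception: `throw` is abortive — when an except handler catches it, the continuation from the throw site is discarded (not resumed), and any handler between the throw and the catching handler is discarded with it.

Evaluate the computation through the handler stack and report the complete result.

Step-by-step:
choose[0, 3, 4] @ H3
  branch[0] choose=0:
    choose[4, 1] @ H3
      branch[0] choose=4:
        tell(0) @ H0 ⇒ log+=0
        H0 returns (0, (0))
        H1 returns (0, (0))
        H2 returns ((0, (0)), 2)
        H3 returns [((0, (0)), 2)]
      branch[1] choose=1:
        tell(0) @ H0 ⇒ log+=0
        H0 returns (0, (0))
        H1 returns (0, (0))
        H2 returns ((0, (0)), 2)
        H3 returns [((0, (0)), 2)]
  branch[1] choose=3:
    choose[4, 1] @ H3
      branch[0] choose=4:
        tell(0) @ H0 ⇒ log+=0
        H0 returns (0, (0))
        H1 returns (0, (0))
        H2 returns ((0, (0)), 2)
        H3 returns [((0, (0)), 2)]
      branch[1] choose=1:
        tell(0) @ H0 ⇒ log+=0
        H0 returns (0, (0))
        H1 returns (0, (0))
        H2 returns ((0, (0)), 2)
        H3 returns [((0, (0)), 2)]
  branch[2] choose=4:
    choose[4, 1] @ H3
      branch[0] choose=4:
        tell(0) @ H0 ⇒ log+=0
        H0 returns (0, (0))
        H1 returns (0, (0))
        H2 returns ((0, (0)), 2)
        H3 returns [((0, (0)), 2)]
      branch[1] choose=1:
        tell(0) @ H0 ⇒ log+=0
        H0 returns (0, (0))
        H1 returns (0, (0))
        H2 returns ((0, (0)), 2)
        H3 returns [((0, (0)), 2)]
= [((0, (0)), 2), ((0, (0)), 2), ((0, (0)), 2), ((0, (0)), 2), ((0, (0)), 2), ((0, (0)), 2)]

Answer: [((0, (0)), 2), ((0, (0)), 2), ((0, (0)), 2), ((0, (0)), 2), ((0, (0)), 2), ((0, (0)), 2)]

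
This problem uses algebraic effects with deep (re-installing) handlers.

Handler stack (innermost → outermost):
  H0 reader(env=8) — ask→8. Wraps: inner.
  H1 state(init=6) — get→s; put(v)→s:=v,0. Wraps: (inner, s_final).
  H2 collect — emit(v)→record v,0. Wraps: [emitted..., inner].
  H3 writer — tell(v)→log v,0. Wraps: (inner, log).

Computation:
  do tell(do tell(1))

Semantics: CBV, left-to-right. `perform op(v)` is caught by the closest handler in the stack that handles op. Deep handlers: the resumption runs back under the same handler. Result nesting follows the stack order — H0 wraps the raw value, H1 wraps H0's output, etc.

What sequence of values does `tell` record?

Step-by-step:
tell(1) @ H3 ⇒ log+=1
tell(0) @ H3 ⇒ log+=0
H0 returns 0
H1 returns (0, 6)
H2 returns [(0, 6)]
H3 returns ([(0, 6)], (1, 0))
= ([(0, 6)], (1, 0))

Answer: (1, 0)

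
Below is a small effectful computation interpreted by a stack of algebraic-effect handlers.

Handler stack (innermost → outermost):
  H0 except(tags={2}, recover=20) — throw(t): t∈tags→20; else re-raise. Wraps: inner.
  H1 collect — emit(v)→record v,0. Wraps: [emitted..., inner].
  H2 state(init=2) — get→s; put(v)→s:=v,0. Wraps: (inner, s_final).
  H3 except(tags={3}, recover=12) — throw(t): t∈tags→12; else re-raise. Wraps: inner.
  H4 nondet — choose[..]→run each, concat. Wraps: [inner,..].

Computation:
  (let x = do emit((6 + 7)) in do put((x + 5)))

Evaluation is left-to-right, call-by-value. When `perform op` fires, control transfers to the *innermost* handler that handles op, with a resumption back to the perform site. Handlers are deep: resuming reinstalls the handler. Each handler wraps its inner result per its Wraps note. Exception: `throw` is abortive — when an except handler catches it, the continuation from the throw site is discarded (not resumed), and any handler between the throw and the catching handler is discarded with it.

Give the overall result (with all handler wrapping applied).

Step-by-step:
emit(13) @ H1 ⇒ out+=13
put(5) @ H2 ⇒ s:=5
H0 returns 0
H1 returns [13, 0]
H2 returns ([13, 0], 5)
H3 returns ([13, 0], 5)
H4 returns [([13, 0], 5)]
= [([13, 0], 5)]

Answer: [([13, 0], 5)]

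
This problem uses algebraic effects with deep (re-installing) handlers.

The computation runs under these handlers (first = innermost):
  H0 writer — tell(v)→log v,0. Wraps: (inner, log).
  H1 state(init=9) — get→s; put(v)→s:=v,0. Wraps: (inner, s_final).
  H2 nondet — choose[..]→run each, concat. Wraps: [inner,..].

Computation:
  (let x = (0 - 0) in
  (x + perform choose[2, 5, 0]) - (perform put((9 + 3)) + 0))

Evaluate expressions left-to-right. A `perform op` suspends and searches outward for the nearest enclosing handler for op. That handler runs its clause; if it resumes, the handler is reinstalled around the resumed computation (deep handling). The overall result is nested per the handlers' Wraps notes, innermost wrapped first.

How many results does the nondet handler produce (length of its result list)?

Evaluation trace:
choose[2, 5, 0] @ H2
  branch[0] choose=2:
    put(12) @ H1 ⇒ s:=12
    H0 returns (2, ())
    H1 returns ((2, ()), 12)
    H2 returns [((2, ()), 12)]
  branch[1] choose=5:
    put(12) @ H1 ⇒ s:=12
    H0 returns (5, ())
    H1 returns ((5, ()), 12)
    H2 returns [((5, ()), 12)]
  branch[2] choose=0:
    put(12) @ H1 ⇒ s:=12
    H0 returns (0, ())
    H1 returns ((0, ()), 12)
    H2 returns [((0, ()), 12)]
= [((2, ()), 12), ((5, ()), 12), ((0, ()), 12)]

Answer: 3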